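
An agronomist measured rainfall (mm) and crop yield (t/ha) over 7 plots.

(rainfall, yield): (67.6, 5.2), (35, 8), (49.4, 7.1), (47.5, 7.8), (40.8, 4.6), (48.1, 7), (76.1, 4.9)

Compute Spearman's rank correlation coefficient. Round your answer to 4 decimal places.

Rank rainfall: 6, 1, 5, 3, 2, 4, 7
Rank yield: 3, 7, 5, 6, 1, 4, 2
d = rank(rainfall) − rank(yield): 3, -6, 0, -3, 1, 0, 5; Σd² = 80
ρ = 1 − 6Σd² / [n(n²−1)] = 1 − 6×80 / (7×48) = 1 − 480/336 ≈ -0.4286

-0.4286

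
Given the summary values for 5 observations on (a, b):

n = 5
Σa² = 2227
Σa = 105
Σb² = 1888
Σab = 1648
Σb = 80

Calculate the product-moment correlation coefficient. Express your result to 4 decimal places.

-0.2767

r = (nΣab − ΣaΣb) / √[(nΣa² − (Σa)²)(nΣb² − (Σb)²)]
Numerator: 5×1648 − 105×80 = -160
Denominator: √[(11135 − 11025)(9440 − 6400)] = √[110 × 3040] = 578.2733
r = -160 / 578.2733 ≈ -0.2767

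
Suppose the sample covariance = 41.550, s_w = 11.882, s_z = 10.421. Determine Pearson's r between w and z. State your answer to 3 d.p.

0.336

r = Cov(w,z) / (s_w · s_z) = 41.550 / (11.882 × 10.421)
  = 41.550 / 123.8223 ≈ 0.336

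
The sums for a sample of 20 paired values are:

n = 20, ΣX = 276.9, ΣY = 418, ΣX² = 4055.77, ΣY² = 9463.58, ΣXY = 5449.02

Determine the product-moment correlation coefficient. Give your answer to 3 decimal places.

r = (nΣXY − ΣXΣY) / √[(nΣX² − (ΣX)²)(nΣY² − (ΣY)²)]
Numerator: 20×5449.02 − 276.9×418 = -6763.8
Denominator: √[(81115.4 − 76673.61)(189271.6 − 174724)] = √[4441.79 × 14547.6] = 8038.4939
r = -6763.8 / 8038.4939 ≈ -0.841

-0.841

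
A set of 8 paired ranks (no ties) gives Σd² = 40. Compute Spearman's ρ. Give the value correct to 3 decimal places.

0.524

ρ = 1 − 6Σd² / [n(n²−1)] = 1 − 6×40 / (8×63)
  = 1 − 240/504 = 1 − 0.4762 ≈ 0.524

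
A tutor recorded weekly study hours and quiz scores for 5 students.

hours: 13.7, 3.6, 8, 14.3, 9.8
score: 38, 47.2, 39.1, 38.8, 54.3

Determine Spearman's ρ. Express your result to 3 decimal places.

Rank hours: 4, 1, 2, 5, 3
Rank score: 1, 4, 3, 2, 5
d = rank(hours) − rank(score): 3, -3, -1, 3, -2; Σd² = 32
ρ = 1 − 6Σd² / [n(n²−1)] = 1 − 6×32 / (5×24) = 1 − 192/120 ≈ -0.600

-0.600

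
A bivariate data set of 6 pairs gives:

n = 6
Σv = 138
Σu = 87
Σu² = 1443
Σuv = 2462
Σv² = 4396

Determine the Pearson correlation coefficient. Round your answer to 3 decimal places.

r = (nΣuv − ΣuΣv) / √[(nΣu² − (Σu)²)(nΣv² − (Σv)²)]
Numerator: 6×2462 − 87×138 = 2766
Denominator: √[(8658 − 7569)(26376 − 19044)] = √[1089 × 7332] = 2825.6943
r = 2766 / 2825.6943 ≈ 0.979

0.979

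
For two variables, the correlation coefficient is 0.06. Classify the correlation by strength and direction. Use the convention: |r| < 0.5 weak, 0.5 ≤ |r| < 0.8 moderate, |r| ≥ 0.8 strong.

r = 0.06 > 0 so the relationship is positive.
|r| = 0.06, which falls in the weak range.

weak positive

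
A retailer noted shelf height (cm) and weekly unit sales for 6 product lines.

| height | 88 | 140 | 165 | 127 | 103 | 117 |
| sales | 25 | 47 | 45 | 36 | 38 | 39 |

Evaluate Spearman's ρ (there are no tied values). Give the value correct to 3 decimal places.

Rank height: 1, 5, 6, 4, 2, 3
Rank sales: 1, 6, 5, 2, 3, 4
d = rank(height) − rank(sales): 0, -1, 1, 2, -1, -1; Σd² = 8
ρ = 1 − 6Σd² / [n(n²−1)] = 1 − 6×8 / (6×35) = 1 − 48/210 ≈ 0.771

0.771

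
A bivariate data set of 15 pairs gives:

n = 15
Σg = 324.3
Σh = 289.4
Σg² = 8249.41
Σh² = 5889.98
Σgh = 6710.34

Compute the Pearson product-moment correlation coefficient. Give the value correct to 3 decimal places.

0.736

r = (nΣgh − ΣgΣh) / √[(nΣg² − (Σg)²)(nΣh² − (Σh)²)]
Numerator: 15×6710.34 − 324.3×289.4 = 6802.68
Denominator: √[(123741.15 − 105170.49)(88349.7 − 83752.36)] = √[18570.66 × 4597.34] = 9239.8938
r = 6802.68 / 9239.8938 ≈ 0.736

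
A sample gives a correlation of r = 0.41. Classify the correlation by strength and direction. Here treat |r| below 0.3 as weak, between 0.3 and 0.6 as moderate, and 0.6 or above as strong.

moderate positive

r = 0.41 > 0 so the relationship is positive.
|r| = 0.41, which falls in the moderate range.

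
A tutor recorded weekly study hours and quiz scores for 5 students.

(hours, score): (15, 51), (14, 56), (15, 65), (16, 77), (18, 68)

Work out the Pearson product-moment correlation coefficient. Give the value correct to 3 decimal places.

n = 5, Σx = 78, Σy = 317, Σx² = 1226, Σy² = 20515, Σxy = 4980
nΣxy − ΣxΣy = 24900 − 24726 = 174
nΣx² − (Σx)² = 6130 − 6084 = 46; nΣy² − (Σy)² = 102575 − 100489 = 2086
r = 174 / √(46 × 2086) = 174 / 309.7677 ≈ 0.562

0.562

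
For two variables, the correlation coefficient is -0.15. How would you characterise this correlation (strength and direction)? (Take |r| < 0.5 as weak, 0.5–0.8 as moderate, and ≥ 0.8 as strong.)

weak negative

r = -0.15 < 0 so the relationship is negative.
|r| = 0.15, which falls in the weak range.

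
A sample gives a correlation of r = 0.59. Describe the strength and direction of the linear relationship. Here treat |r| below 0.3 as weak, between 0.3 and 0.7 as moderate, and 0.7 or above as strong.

moderate positive

r = 0.59 > 0 so the relationship is positive.
|r| = 0.59, which falls in the moderate range.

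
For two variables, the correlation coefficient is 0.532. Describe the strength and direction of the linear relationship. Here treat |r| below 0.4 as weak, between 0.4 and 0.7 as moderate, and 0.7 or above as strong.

moderate positive

r = 0.532 > 0 so the relationship is positive.
|r| = 0.532, which falls in the moderate range.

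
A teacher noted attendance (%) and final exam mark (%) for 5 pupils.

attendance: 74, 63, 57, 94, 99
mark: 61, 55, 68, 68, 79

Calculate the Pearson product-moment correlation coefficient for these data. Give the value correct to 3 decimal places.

n = 5, Σx = 387, Σy = 331, Σx² = 31331, Σy² = 22235, Σxy = 26068
nΣxy − ΣxΣy = 130340 − 128097 = 2243
nΣx² − (Σx)² = 156655 − 149769 = 6886; nΣy² − (Σy)² = 111175 − 109561 = 1614
r = 2243 / √(6886 × 1614) = 2243 / 3333.7672 ≈ 0.673

0.673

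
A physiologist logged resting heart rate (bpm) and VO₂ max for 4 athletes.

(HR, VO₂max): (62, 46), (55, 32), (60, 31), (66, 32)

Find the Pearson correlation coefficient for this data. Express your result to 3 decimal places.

n = 4, Σx = 243, Σy = 141, Σx² = 14825, Σy² = 5125, Σxy = 8584
nΣxy − ΣxΣy = 34336 − 34263 = 73
nΣx² − (Σx)² = 59300 − 59049 = 251; nΣy² − (Σy)² = 20500 − 19881 = 619
r = 73 / √(251 × 619) = 73 / 394.1687 ≈ 0.185

0.185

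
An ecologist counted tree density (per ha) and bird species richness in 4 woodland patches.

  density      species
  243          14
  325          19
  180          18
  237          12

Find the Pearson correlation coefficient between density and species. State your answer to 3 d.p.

0.249

n = 4, Σx = 985, Σy = 63, Σx² = 253243, Σy² = 1025, Σxy = 15661
nΣxy − ΣxΣy = 62644 − 62055 = 589
nΣx² − (Σx)² = 1012972 − 970225 = 42747; nΣy² − (Σy)² = 4100 − 3969 = 131
r = 589 / √(42747 × 131) = 589 / 2366.4017 ≈ 0.249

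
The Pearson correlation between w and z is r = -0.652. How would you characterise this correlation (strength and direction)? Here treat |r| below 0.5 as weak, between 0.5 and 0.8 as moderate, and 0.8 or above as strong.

r = -0.652 < 0 so the relationship is negative.
|r| = 0.652, which falls in the moderate range.

moderate negative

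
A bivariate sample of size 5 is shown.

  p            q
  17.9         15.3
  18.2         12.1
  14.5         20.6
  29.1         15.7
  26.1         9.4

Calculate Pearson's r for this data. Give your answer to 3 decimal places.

-0.500

n = 5, Σp = 105.8, Σq = 73.1, Σp² = 2389.92, Σq² = 1139.71, Σpq = 1495
nΣpq − ΣpΣq = 7475 − 7733.98 = -258.98
nΣp² − (Σp)² = 11949.6 − 11193.64 = 755.96; nΣq² − (Σq)² = 5698.55 − 5343.61 = 354.94
r = -258.98 / √(755.96 × 354.94) = -258.98 / 517.9966 ≈ -0.500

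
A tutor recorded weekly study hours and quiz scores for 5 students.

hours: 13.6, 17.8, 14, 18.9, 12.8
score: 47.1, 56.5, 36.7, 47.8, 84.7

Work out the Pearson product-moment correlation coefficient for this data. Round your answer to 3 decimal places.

n = 5, Σx = 77.1, Σy = 272.8, Σx² = 1218.85, Σy² = 16216.48, Σxy = 4147.64
nΣxy − ΣxΣy = 20738.2 − 21032.88 = -294.68
nΣx² − (Σx)² = 6094.25 − 5944.41 = 149.84; nΣy² − (Σy)² = 81082.4 − 74419.84 = 6662.56
r = -294.68 / √(149.84 × 6662.56) = -294.68 / 999.1586 ≈ -0.295

-0.295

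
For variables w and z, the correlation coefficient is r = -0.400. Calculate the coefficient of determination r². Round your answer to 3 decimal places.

0.160

r² = (-0.400)² = 0.160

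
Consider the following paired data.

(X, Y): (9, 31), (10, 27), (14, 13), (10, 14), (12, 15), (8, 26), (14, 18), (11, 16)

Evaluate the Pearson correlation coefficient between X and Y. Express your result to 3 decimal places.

n = 8, ΣX = 88, ΣY = 160, ΣX² = 1002, ΣY² = 3536, ΣXY = 1687
nΣXY − ΣXΣY = 13496 − 14080 = -584
nΣX² − (ΣX)² = 8016 − 7744 = 272; nΣY² − (ΣY)² = 28288 − 25600 = 2688
r = -584 / √(272 × 2688) = -584 / 855.0649 ≈ -0.683

-0.683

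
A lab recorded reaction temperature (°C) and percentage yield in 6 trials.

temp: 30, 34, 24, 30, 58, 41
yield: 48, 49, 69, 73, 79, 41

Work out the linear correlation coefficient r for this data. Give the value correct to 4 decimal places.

n = 6, Σx = 217, Σy = 359, Σx² = 8577, Σy² = 22717, Σxy = 13215
nΣxy − ΣxΣy = 79290 − 77903 = 1387
nΣx² − (Σx)² = 51462 − 47089 = 4373; nΣy² − (Σy)² = 136302 − 128881 = 7421
r = 1387 / √(4373 × 7421) = 1387 / 5696.6686 ≈ 0.2435

0.2435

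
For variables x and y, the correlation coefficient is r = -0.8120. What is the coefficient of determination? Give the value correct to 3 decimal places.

0.659

r² = (-0.8120)² = 0.659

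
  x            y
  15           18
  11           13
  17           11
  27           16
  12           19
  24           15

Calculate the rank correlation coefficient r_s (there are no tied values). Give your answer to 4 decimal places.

Rank x: 3, 1, 4, 6, 2, 5
Rank y: 5, 2, 1, 4, 6, 3
d = rank(x) − rank(y): -2, -1, 3, 2, -4, 2; Σd² = 38
ρ = 1 − 6Σd² / [n(n²−1)] = 1 − 6×38 / (6×35) = 1 − 228/210 ≈ -0.0857

-0.0857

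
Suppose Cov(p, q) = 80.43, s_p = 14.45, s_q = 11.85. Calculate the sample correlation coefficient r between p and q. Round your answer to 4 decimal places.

r = Cov(p,q) / (s_p · s_q) = 80.43 / (14.45 × 11.85)
  = 80.43 / 171.2325 ≈ 0.4697

0.4697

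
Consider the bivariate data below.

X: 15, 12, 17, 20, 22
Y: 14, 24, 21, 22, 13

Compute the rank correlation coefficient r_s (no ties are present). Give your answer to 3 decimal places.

-0.600

Rank X: 2, 1, 3, 4, 5
Rank Y: 2, 5, 3, 4, 1
d = rank(X) − rank(Y): 0, -4, 0, 0, 4; Σd² = 32
ρ = 1 − 6Σd² / [n(n²−1)] = 1 − 6×32 / (5×24) = 1 − 192/120 ≈ -0.600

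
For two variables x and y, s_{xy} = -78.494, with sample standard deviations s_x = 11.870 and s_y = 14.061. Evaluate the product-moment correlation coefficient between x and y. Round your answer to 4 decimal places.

r = Cov(x,y) / (s_x · s_y) = -78.494 / (11.870 × 14.061)
  = -78.494 / 166.9041 ≈ -0.4703

-0.4703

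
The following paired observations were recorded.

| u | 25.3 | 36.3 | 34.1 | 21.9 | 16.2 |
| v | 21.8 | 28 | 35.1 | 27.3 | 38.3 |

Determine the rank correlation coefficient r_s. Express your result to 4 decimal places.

-0.2000

Rank u: 3, 5, 4, 2, 1
Rank v: 1, 3, 4, 2, 5
d = rank(u) − rank(v): 2, 2, 0, 0, -4; Σd² = 24
ρ = 1 − 6Σd² / [n(n²−1)] = 1 − 6×24 / (5×24) = 1 − 144/120 ≈ -0.2000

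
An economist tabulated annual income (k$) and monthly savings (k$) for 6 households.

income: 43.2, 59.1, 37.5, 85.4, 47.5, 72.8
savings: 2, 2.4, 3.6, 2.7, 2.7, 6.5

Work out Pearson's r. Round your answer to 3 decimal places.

0.323

n = 6, Σx = 345.5, Σy = 19.9, Σx² = 21614.55, Σy² = 79.55, Σxy = 1195.27
nΣxy − ΣxΣy = 7171.62 − 6875.45 = 296.17
nΣx² − (Σx)² = 129687.3 − 119370.25 = 10317.05; nΣy² − (Σy)² = 477.3 − 396.01 = 81.29
r = 296.17 / √(10317.05 × 81.29) = 296.17 / 915.7909 ≈ 0.323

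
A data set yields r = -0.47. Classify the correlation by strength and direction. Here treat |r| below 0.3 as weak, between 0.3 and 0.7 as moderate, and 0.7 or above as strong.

r = -0.47 < 0 so the relationship is negative.
|r| = 0.47, which falls in the moderate range.

moderate negative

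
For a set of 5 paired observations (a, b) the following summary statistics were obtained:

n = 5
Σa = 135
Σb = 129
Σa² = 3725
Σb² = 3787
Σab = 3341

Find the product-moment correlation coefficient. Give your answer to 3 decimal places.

-0.741

r = (nΣab − ΣaΣb) / √[(nΣa² − (Σa)²)(nΣb² − (Σb)²)]
Numerator: 5×3341 − 135×129 = -710
Denominator: √[(18625 − 18225)(18935 − 16641)] = √[400 × 2294] = 957.9144
r = -710 / 957.9144 ≈ -0.741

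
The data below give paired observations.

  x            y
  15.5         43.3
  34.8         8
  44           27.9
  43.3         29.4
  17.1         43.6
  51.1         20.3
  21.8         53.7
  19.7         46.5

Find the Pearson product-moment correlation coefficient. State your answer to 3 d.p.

-0.736

n = 8, Σx = 247.3, Σy = 272.7, Σx² = 9029.13, Σy² = 10940.65, Σxy = 7319.77
nΣxy − ΣxΣy = 58558.16 − 67438.71 = -8880.55
nΣx² − (Σx)² = 72233.04 − 61157.29 = 11075.75; nΣy² − (Σy)² = 87525.2 − 74365.29 = 13159.91
r = -8880.55 / √(11075.75 × 13159.91) = -8880.55 / 12072.9397 ≈ -0.736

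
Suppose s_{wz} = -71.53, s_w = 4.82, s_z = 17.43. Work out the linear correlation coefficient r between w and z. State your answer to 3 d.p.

-0.851

r = Cov(w,z) / (s_w · s_z) = -71.53 / (4.82 × 17.43)
  = -71.53 / 84.0126 ≈ -0.851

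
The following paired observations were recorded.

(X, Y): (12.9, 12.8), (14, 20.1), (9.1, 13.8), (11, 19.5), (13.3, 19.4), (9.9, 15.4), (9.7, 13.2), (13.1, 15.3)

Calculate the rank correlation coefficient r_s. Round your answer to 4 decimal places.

0.5476

Rank X: 5, 8, 1, 4, 7, 3, 2, 6
Rank Y: 1, 8, 3, 7, 6, 5, 2, 4
d = rank(X) − rank(Y): 4, 0, -2, -3, 1, -2, 0, 2; Σd² = 38
ρ = 1 − 6Σd² / [n(n²−1)] = 1 − 6×38 / (8×63) = 1 − 228/504 ≈ 0.5476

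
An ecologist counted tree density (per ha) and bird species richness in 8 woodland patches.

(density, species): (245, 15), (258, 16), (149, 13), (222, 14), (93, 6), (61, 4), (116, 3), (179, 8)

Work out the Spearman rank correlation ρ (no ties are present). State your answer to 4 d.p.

Rank density: 7, 8, 4, 6, 2, 1, 3, 5
Rank species: 7, 8, 5, 6, 3, 2, 1, 4
d = rank(density) − rank(species): 0, 0, -1, 0, -1, -1, 2, 1; Σd² = 8
ρ = 1 − 6Σd² / [n(n²−1)] = 1 − 6×8 / (8×63) = 1 − 48/504 ≈ 0.9048

0.9048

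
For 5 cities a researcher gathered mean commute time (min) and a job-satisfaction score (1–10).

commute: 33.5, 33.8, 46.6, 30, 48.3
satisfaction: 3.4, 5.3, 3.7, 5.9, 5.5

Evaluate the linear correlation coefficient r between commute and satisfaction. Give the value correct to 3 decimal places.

n = 5, Σx = 192.2, Σy = 23.8, Σx² = 7669.14, Σy² = 118.4, Σxy = 908.11
nΣxy − ΣxΣy = 4540.55 − 4574.36 = -33.81
nΣx² − (Σx)² = 38345.7 − 36940.84 = 1404.86; nΣy² − (Σy)² = 592 − 566.44 = 25.56
r = -33.81 / √(1404.86 × 25.56) = -33.81 / 189.4946 ≈ -0.178

-0.178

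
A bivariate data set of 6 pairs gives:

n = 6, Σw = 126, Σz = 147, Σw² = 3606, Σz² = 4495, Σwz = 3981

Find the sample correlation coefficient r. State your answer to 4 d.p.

r = (nΣwz − ΣwΣz) / √[(nΣw² − (Σw)²)(nΣz² − (Σz)²)]
Numerator: 6×3981 − 126×147 = 5364
Denominator: √[(21636 − 15876)(26970 − 21609)] = √[5760 × 5361] = 5556.9200
r = 5364 / 5556.9200 ≈ 0.9653

0.9653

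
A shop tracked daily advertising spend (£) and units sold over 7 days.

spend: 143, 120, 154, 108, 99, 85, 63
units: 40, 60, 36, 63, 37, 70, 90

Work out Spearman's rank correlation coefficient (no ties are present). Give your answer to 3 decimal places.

Rank spend: 6, 5, 7, 4, 3, 2, 1
Rank units: 3, 4, 1, 5, 2, 6, 7
d = rank(spend) − rank(units): 3, 1, 6, -1, 1, -4, -6; Σd² = 100
ρ = 1 − 6Σd² / [n(n²−1)] = 1 − 6×100 / (7×48) = 1 − 600/336 ≈ -0.786

-0.786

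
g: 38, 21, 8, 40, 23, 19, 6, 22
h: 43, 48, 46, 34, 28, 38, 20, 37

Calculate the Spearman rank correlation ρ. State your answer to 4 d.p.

Rank g: 7, 4, 2, 8, 6, 3, 1, 5
Rank h: 6, 8, 7, 3, 2, 5, 1, 4
d = rank(g) − rank(h): 1, -4, -5, 5, 4, -2, 0, 1; Σd² = 88
ρ = 1 − 6Σd² / [n(n²−1)] = 1 − 6×88 / (8×63) = 1 − 528/504 ≈ -0.0476

-0.0476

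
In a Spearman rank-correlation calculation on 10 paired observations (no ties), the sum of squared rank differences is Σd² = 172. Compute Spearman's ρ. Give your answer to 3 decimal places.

ρ = 1 − 6Σd² / [n(n²−1)] = 1 − 6×172 / (10×99)
  = 1 − 1032/990 = 1 − 1.0424 ≈ -0.042

-0.042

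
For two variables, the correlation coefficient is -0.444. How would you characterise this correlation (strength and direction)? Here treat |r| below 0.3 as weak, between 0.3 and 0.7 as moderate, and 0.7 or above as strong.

moderate negative

r = -0.444 < 0 so the relationship is negative.
|r| = 0.444, which falls in the moderate range.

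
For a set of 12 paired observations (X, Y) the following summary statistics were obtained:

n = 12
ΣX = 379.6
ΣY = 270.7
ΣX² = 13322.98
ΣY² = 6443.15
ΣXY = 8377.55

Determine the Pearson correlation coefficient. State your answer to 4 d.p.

-0.2790

r = (nΣXY − ΣXΣY) / √[(nΣX² − (ΣX)²)(nΣY² − (ΣY)²)]
Numerator: 12×8377.55 − 379.6×270.7 = -2227.12
Denominator: √[(159875.76 − 144096.16)(77317.8 − 73278.49)] = √[15779.6 × 4039.31] = 7983.6518
r = -2227.12 / 7983.6518 ≈ -0.2790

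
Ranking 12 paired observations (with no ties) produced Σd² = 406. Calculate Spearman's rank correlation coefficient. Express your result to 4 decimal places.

ρ = 1 − 6Σd² / [n(n²−1)] = 1 − 6×406 / (12×143)
  = 1 − 2436/1716 = 1 − 1.41958 ≈ -0.4196

-0.4196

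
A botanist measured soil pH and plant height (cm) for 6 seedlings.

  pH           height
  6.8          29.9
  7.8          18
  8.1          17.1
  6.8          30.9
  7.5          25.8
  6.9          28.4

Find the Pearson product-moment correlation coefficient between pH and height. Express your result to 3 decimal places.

n = 6, Σx = 43.9, Σy = 150.1, Σx² = 322.79, Σy² = 3937.43, Σxy = 1081.81
nΣxy − ΣxΣy = 6490.86 − 6589.39 = -98.53
nΣx² − (Σx)² = 1936.74 − 1927.21 = 9.53; nΣy² − (Σy)² = 23624.58 − 22530.01 = 1094.57
r = -98.53 / √(9.53 × 1094.57) = -98.53 / 102.1335 ≈ -0.965

-0.965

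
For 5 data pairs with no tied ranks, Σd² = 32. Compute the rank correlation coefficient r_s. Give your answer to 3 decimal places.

ρ = 1 − 6Σd² / [n(n²−1)] = 1 − 6×32 / (5×24)
  = 1 − 192/120 = 1 − 1.6000 ≈ -0.600

-0.600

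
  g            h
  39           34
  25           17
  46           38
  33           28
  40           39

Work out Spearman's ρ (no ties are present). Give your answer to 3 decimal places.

Rank g: 3, 1, 5, 2, 4
Rank h: 3, 1, 4, 2, 5
d = rank(g) − rank(h): 0, 0, 1, 0, -1; Σd² = 2
ρ = 1 − 6Σd² / [n(n²−1)] = 1 − 6×2 / (5×24) = 1 − 12/120 ≈ 0.900

0.900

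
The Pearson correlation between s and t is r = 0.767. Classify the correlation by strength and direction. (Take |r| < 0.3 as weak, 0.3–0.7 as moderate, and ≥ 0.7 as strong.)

strong positive

r = 0.767 > 0 so the relationship is positive.
|r| = 0.767, which falls in the strong range.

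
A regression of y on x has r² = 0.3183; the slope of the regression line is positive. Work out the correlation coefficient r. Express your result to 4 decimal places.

|r| = √0.3183 = 0.5642
The association is positive, so r = 0.5642.

0.5642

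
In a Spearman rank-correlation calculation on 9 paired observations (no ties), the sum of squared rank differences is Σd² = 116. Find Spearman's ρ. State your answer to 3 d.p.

ρ = 1 − 6Σd² / [n(n²−1)] = 1 − 6×116 / (9×80)
  = 1 − 696/720 = 1 − 0.9667 ≈ 0.033

0.033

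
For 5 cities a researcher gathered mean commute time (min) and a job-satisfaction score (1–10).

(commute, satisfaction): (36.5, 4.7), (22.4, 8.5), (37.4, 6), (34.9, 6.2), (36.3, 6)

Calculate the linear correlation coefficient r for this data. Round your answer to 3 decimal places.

n = 5, Σx = 167.5, Σy = 31.4, Σx² = 5768.47, Σy² = 204.78, Σxy = 1020.53
nΣxy − ΣxΣy = 5102.65 − 5259.5 = -156.85
nΣx² − (Σx)² = 28842.35 − 28056.25 = 786.1; nΣy² − (Σy)² = 1023.9 − 985.96 = 37.94
r = -156.85 / √(786.1 × 37.94) = -156.85 / 172.6981 ≈ -0.908

-0.908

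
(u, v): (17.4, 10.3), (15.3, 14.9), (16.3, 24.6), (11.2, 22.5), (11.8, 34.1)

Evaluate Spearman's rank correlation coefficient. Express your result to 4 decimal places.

Rank u: 5, 3, 4, 1, 2
Rank v: 1, 2, 4, 3, 5
d = rank(u) − rank(v): 4, 1, 0, -2, -3; Σd² = 30
ρ = 1 − 6Σd² / [n(n²−1)] = 1 − 6×30 / (5×24) = 1 − 180/120 ≈ -0.5000

-0.5000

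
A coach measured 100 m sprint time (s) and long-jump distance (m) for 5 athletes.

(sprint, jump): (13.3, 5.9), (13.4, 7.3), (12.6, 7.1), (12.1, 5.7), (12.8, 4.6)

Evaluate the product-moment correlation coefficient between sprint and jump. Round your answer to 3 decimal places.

n = 5, Σx = 64.2, Σy = 30.6, Σx² = 825.46, Σy² = 192.16, Σxy = 393.6
nΣxy − ΣxΣy = 1968 − 1964.52 = 3.48
nΣx² − (Σx)² = 4127.3 − 4121.64 = 5.66; nΣy² − (Σy)² = 960.8 − 936.36 = 24.44
r = 3.48 / √(5.66 × 24.44) = 3.48 / 11.7614 ≈ 0.296

0.296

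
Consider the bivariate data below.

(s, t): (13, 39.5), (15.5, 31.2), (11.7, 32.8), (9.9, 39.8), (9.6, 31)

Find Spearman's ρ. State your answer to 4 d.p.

Rank s: 4, 5, 3, 2, 1
Rank t: 4, 2, 3, 5, 1
d = rank(s) − rank(t): 0, 3, 0, -3, 0; Σd² = 18
ρ = 1 − 6Σd² / [n(n²−1)] = 1 − 6×18 / (5×24) = 1 − 108/120 ≈ 0.1000

0.1000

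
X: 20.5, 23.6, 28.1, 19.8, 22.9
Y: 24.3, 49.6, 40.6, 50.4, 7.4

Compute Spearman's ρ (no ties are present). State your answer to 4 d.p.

-0.2000

Rank X: 2, 4, 5, 1, 3
Rank Y: 2, 4, 3, 5, 1
d = rank(X) − rank(Y): 0, 0, 2, -4, 2; Σd² = 24
ρ = 1 − 6Σd² / [n(n²−1)] = 1 − 6×24 / (5×24) = 1 − 144/120 ≈ -0.2000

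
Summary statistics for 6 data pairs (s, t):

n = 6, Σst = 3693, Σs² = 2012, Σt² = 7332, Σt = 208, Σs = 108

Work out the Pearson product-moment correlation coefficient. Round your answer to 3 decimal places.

r = (nΣst − ΣsΣt) / √[(nΣs² − (Σs)²)(nΣt² − (Σt)²)]
Numerator: 6×3693 − 108×208 = -306
Denominator: √[(12072 − 11664)(43992 − 43264)] = √[408 × 728] = 544.9991
r = -306 / 544.9991 ≈ -0.561

-0.561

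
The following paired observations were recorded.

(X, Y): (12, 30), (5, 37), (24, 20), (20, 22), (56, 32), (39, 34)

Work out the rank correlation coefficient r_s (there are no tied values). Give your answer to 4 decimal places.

-0.1429

Rank X: 2, 1, 4, 3, 6, 5
Rank Y: 3, 6, 1, 2, 4, 5
d = rank(X) − rank(Y): -1, -5, 3, 1, 2, 0; Σd² = 40
ρ = 1 − 6Σd² / [n(n²−1)] = 1 − 6×40 / (6×35) = 1 − 240/210 ≈ -0.1429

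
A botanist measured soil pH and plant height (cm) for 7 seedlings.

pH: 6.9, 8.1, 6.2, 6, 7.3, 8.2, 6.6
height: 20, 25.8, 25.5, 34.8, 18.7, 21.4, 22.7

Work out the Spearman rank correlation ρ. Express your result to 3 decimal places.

-0.464

Rank pH: 4, 6, 2, 1, 5, 7, 3
Rank height: 2, 6, 5, 7, 1, 3, 4
d = rank(pH) − rank(height): 2, 0, -3, -6, 4, 4, -1; Σd² = 82
ρ = 1 − 6Σd² / [n(n²−1)] = 1 − 6×82 / (7×48) = 1 − 492/336 ≈ -0.464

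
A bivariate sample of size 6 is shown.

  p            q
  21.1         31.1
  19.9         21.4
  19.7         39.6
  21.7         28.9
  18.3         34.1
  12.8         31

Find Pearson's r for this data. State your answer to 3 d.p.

n = 6, Σp = 113.5, Σq = 186.1, Σp² = 2198.93, Σq² = 5952.35, Σpq = 3510.15
nΣpq − ΣpΣq = 21060.9 − 21122.35 = -61.45
nΣp² − (Σp)² = 13193.58 − 12882.25 = 311.33; nΣq² − (Σq)² = 35714.1 − 34633.21 = 1080.89
r = -61.45 / √(311.33 × 1080.89) = -61.45 / 580.0978 ≈ -0.106

-0.106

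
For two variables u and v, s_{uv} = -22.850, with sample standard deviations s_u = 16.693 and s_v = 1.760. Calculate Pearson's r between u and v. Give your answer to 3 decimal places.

-0.778

r = Cov(u,v) / (s_u · s_v) = -22.850 / (16.693 × 1.760)
  = -22.850 / 29.3797 ≈ -0.778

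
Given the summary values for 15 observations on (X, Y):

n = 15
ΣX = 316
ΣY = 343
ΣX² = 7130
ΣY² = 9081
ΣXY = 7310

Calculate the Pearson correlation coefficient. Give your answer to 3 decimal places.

r = (nΣXY − ΣXΣY) / √[(nΣX² − (ΣX)²)(nΣY² − (ΣY)²)]
Numerator: 15×7310 − 316×343 = 1262
Denominator: √[(106950 − 99856)(136215 − 117649)] = √[7094 × 18566] = 11476.3759
r = 1262 / 11476.3759 ≈ 0.110

0.110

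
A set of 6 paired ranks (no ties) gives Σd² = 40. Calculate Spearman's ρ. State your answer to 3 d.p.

ρ = 1 − 6Σd² / [n(n²−1)] = 1 − 6×40 / (6×35)
  = 1 − 240/210 = 1 − 1.1429 ≈ -0.143

-0.143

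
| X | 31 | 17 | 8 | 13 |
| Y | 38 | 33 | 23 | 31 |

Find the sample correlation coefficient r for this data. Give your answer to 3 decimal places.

0.918

n = 4, ΣX = 69, ΣY = 125, ΣX² = 1483, ΣY² = 4023, ΣXY = 2326
nΣXY − ΣXΣY = 9304 − 8625 = 679
nΣX² − (ΣX)² = 5932 − 4761 = 1171; nΣY² − (ΣY)² = 16092 − 15625 = 467
r = 679 / √(1171 × 467) = 679 / 739.4978 ≈ 0.918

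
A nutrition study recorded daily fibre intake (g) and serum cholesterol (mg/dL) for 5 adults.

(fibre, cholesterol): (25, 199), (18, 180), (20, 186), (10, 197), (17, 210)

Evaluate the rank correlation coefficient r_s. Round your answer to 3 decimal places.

-0.100

Rank fibre: 5, 3, 4, 1, 2
Rank cholesterol: 4, 1, 2, 3, 5
d = rank(fibre) − rank(cholesterol): 1, 2, 2, -2, -3; Σd² = 22
ρ = 1 − 6Σd² / [n(n²−1)] = 1 − 6×22 / (5×24) = 1 − 132/120 ≈ -0.100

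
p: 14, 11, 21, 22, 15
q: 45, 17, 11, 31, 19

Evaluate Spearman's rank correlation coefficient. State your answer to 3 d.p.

Rank p: 2, 1, 4, 5, 3
Rank q: 5, 2, 1, 4, 3
d = rank(p) − rank(q): -3, -1, 3, 1, 0; Σd² = 20
ρ = 1 − 6Σd² / [n(n²−1)] = 1 − 6×20 / (5×24) = 1 − 120/120 ≈ 0.000

0.000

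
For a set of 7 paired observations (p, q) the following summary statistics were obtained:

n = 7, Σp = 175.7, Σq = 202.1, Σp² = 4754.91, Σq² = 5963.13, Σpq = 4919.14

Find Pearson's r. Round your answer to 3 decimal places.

r = (nΣpq − ΣpΣq) / √[(nΣp² − (Σp)²)(nΣq² − (Σq)²)]
Numerator: 7×4919.14 − 175.7×202.1 = -1074.99
Denominator: √[(33284.37 − 30870.49)(41741.91 − 40844.41)] = √[2413.88 × 897.5] = 1471.8890
r = -1074.99 / 1471.8890 ≈ -0.730

-0.730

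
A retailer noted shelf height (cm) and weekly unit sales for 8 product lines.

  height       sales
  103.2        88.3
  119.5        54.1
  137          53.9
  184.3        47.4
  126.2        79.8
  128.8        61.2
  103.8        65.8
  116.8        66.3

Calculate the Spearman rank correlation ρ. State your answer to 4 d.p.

-0.7857

Rank height: 1, 4, 7, 8, 5, 6, 2, 3
Rank sales: 8, 3, 2, 1, 7, 4, 5, 6
d = rank(height) − rank(sales): -7, 1, 5, 7, -2, 2, -3, -3; Σd² = 150
ρ = 1 − 6Σd² / [n(n²−1)] = 1 − 6×150 / (8×63) = 1 − 900/504 ≈ -0.7857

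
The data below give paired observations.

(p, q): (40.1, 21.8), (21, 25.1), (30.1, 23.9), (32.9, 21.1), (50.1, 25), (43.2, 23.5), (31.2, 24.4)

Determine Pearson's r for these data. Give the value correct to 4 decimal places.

n = 7, Σp = 248.6, Σq = 164.8, Σp² = 9387.12, Σq² = 3894.28, Σpq = 5843.84
nΣpq − ΣpΣq = 40906.88 − 40969.28 = -62.4
nΣp² − (Σp)² = 65709.84 − 61801.96 = 3907.88; nΣq² − (Σq)² = 27259.96 − 27159.04 = 100.92
r = -62.4 / √(3907.88 × 100.92) = -62.4 / 627.9994 ≈ -0.0994

-0.0994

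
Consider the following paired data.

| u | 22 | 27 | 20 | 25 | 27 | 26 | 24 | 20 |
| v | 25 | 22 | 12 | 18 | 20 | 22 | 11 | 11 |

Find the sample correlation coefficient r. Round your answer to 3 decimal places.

n = 8, Σu = 191, Σv = 141, Σu² = 4619, Σv² = 2703, Σuv = 3430
nΣuv − ΣuΣv = 27440 − 26931 = 509
nΣu² − (Σu)² = 36952 − 36481 = 471; nΣv² − (Σv)² = 21624 − 19881 = 1743
r = 509 / √(471 × 1743) = 509 / 906.0646 ≈ 0.562

0.562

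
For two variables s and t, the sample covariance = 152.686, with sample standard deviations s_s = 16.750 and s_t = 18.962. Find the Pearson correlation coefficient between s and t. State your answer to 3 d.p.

0.481

r = Cov(s,t) / (s_s · s_t) = 152.686 / (16.750 × 18.962)
  = 152.686 / 317.6135 ≈ 0.481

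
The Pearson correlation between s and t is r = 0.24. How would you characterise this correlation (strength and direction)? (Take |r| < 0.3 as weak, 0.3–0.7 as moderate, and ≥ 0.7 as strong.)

weak positive

r = 0.24 > 0 so the relationship is positive.
|r| = 0.24, which falls in the weak range.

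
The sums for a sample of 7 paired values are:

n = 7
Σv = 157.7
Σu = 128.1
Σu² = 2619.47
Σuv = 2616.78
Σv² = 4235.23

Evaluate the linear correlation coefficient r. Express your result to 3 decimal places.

r = (nΣuv − ΣuΣv) / √[(nΣu² − (Σu)²)(nΣv² − (Σv)²)]
Numerator: 7×2616.78 − 128.1×157.7 = -1883.91
Denominator: √[(18336.29 − 16409.61)(29646.61 − 24869.29)] = √[1926.68 × 4777.32] = 3033.8700
r = -1883.91 / 3033.8700 ≈ -0.621

-0.621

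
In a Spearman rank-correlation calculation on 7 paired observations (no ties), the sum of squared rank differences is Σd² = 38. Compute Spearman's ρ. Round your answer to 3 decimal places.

0.321

ρ = 1 − 6Σd² / [n(n²−1)] = 1 − 6×38 / (7×48)
  = 1 − 228/336 = 1 − 0.6786 ≈ 0.321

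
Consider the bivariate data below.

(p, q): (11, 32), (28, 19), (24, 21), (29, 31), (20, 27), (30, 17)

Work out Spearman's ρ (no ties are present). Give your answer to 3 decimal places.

Rank p: 1, 4, 3, 5, 2, 6
Rank q: 6, 2, 3, 5, 4, 1
d = rank(p) − rank(q): -5, 2, 0, 0, -2, 5; Σd² = 58
ρ = 1 − 6Σd² / [n(n²−1)] = 1 − 6×58 / (6×35) = 1 − 348/210 ≈ -0.657

-0.657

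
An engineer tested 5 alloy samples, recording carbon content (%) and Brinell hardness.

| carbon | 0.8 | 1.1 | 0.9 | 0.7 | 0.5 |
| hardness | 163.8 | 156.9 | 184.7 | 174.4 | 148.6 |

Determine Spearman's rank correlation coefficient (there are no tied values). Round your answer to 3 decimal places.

Rank carbon: 3, 5, 4, 2, 1
Rank hardness: 3, 2, 5, 4, 1
d = rank(carbon) − rank(hardness): 0, 3, -1, -2, 0; Σd² = 14
ρ = 1 − 6Σd² / [n(n²−1)] = 1 − 6×14 / (5×24) = 1 − 84/120 ≈ 0.300

0.300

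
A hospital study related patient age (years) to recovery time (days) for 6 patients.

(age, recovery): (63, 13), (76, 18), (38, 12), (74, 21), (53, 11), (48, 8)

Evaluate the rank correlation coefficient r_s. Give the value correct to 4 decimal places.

Rank age: 4, 6, 1, 5, 3, 2
Rank recovery: 4, 5, 3, 6, 2, 1
d = rank(age) − rank(recovery): 0, 1, -2, -1, 1, 1; Σd² = 8
ρ = 1 − 6Σd² / [n(n²−1)] = 1 − 6×8 / (6×35) = 1 − 48/210 ≈ 0.7714

0.7714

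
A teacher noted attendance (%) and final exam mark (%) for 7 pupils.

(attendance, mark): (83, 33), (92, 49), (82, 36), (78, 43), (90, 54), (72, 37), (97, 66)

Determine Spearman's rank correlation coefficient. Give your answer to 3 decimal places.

0.643

Rank attendance: 4, 6, 3, 2, 5, 1, 7
Rank mark: 1, 5, 2, 4, 6, 3, 7
d = rank(attendance) − rank(mark): 3, 1, 1, -2, -1, -2, 0; Σd² = 20
ρ = 1 − 6Σd² / [n(n²−1)] = 1 − 6×20 / (7×48) = 1 − 120/336 ≈ 0.643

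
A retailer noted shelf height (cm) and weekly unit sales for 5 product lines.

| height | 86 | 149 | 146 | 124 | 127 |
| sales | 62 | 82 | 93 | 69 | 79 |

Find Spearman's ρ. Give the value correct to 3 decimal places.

Rank height: 1, 5, 4, 2, 3
Rank sales: 1, 4, 5, 2, 3
d = rank(height) − rank(sales): 0, 1, -1, 0, 0; Σd² = 2
ρ = 1 − 6Σd² / [n(n²−1)] = 1 − 6×2 / (5×24) = 1 − 12/120 ≈ 0.900

0.900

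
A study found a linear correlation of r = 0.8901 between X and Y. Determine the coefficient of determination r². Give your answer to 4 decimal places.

r² = (0.8901)² = 0.7923

0.7923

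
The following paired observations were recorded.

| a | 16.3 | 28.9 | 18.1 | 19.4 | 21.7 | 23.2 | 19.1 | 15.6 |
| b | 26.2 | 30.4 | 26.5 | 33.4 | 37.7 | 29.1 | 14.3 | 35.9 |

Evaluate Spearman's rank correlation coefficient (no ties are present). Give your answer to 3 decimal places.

Rank a: 2, 8, 3, 5, 6, 7, 4, 1
Rank b: 2, 5, 3, 6, 8, 4, 1, 7
d = rank(a) − rank(b): 0, 3, 0, -1, -2, 3, 3, -6; Σd² = 68
ρ = 1 − 6Σd² / [n(n²−1)] = 1 − 6×68 / (8×63) = 1 − 408/504 ≈ 0.190

0.190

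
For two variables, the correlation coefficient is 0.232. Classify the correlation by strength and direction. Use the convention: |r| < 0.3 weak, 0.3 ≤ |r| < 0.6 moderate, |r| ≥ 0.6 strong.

r = 0.232 > 0 so the relationship is positive.
|r| = 0.232, which falls in the weak range.

weak positive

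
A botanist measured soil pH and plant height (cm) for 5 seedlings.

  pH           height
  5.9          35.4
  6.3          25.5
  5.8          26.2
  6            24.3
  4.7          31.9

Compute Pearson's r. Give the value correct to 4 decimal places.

n = 5, Σx = 28.7, Σy = 143.3, Σx² = 166.23, Σy² = 4197.95, Σxy = 817.2
nΣxy − ΣxΣy = 4086 − 4112.71 = -26.71
nΣx² − (Σx)² = 831.15 − 823.69 = 7.46; nΣy² − (Σy)² = 20989.75 − 20534.89 = 454.86
r = -26.71 / √(7.46 × 454.86) = -26.71 / 58.2517 ≈ -0.4585

-0.4585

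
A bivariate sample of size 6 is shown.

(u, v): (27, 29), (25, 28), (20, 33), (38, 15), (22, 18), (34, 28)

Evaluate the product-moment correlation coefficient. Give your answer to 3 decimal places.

-0.474

n = 6, Σu = 166, Σv = 151, Σu² = 4838, Σv² = 4047, Σuv = 4061
nΣuv − ΣuΣv = 24366 − 25066 = -700
nΣu² − (Σu)² = 29028 − 27556 = 1472; nΣv² − (Σv)² = 24282 − 22801 = 1481
r = -700 / √(1472 × 1481) = -700 / 1476.4931 ≈ -0.474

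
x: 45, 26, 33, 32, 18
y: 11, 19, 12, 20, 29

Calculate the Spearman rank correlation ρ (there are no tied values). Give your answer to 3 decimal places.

-0.900

Rank x: 5, 2, 4, 3, 1
Rank y: 1, 3, 2, 4, 5
d = rank(x) − rank(y): 4, -1, 2, -1, -4; Σd² = 38
ρ = 1 − 6Σd² / [n(n²−1)] = 1 − 6×38 / (5×24) = 1 − 228/120 ≈ -0.900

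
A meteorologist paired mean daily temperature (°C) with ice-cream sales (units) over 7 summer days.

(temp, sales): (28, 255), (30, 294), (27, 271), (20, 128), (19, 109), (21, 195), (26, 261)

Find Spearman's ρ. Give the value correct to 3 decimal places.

Rank temp: 6, 7, 5, 2, 1, 3, 4
Rank sales: 4, 7, 6, 2, 1, 3, 5
d = rank(temp) − rank(sales): 2, 0, -1, 0, 0, 0, -1; Σd² = 6
ρ = 1 − 6Σd² / [n(n²−1)] = 1 − 6×6 / (7×48) = 1 − 36/336 ≈ 0.893

0.893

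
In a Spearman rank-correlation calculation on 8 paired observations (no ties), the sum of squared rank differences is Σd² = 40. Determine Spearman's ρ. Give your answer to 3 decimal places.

ρ = 1 − 6Σd² / [n(n²−1)] = 1 − 6×40 / (8×63)
  = 1 − 240/504 = 1 − 0.4762 ≈ 0.524

0.524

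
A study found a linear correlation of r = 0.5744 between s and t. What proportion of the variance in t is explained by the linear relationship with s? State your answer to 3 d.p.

r² = (0.5744)² = 0.330

0.330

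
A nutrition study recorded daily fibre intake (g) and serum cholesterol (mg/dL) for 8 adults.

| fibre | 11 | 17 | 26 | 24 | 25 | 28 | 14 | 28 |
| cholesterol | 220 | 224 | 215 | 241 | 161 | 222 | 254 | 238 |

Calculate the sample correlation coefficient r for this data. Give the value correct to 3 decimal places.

n = 8, Σx = 173, Σy = 1775, Σx² = 4051, Σy² = 399247, Σxy = 38063
nΣxy − ΣxΣy = 304504 − 307075 = -2571
nΣx² − (Σx)² = 32408 − 29929 = 2479; nΣy² − (Σy)² = 3193976 − 3150625 = 43351
r = -2571 / √(2479 × 43351) = -2571 / 10366.6354 ≈ -0.248

-0.248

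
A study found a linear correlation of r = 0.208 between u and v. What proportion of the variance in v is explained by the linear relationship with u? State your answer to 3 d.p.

r² = (0.208)² = 0.043

0.043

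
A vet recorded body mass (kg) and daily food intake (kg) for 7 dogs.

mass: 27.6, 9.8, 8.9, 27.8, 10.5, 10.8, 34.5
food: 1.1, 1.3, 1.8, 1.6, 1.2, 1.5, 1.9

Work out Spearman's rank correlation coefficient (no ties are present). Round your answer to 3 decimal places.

0.214

Rank mass: 5, 2, 1, 6, 3, 4, 7
Rank food: 1, 3, 6, 5, 2, 4, 7
d = rank(mass) − rank(food): 4, -1, -5, 1, 1, 0, 0; Σd² = 44
ρ = 1 − 6Σd² / [n(n²−1)] = 1 − 6×44 / (7×48) = 1 − 264/336 ≈ 0.214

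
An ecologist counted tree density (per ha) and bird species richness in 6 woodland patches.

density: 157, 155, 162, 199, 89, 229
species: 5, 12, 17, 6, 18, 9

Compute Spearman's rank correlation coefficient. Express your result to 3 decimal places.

Rank density: 3, 2, 4, 5, 1, 6
Rank species: 1, 4, 5, 2, 6, 3
d = rank(density) − rank(species): 2, -2, -1, 3, -5, 3; Σd² = 52
ρ = 1 − 6Σd² / [n(n²−1)] = 1 − 6×52 / (6×35) = 1 − 312/210 ≈ -0.486

-0.486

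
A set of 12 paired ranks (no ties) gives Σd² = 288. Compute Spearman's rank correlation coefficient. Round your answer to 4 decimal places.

ρ = 1 − 6Σd² / [n(n²−1)] = 1 − 6×288 / (12×143)
  = 1 − 1728/1716 = 1 − 1.00699 ≈ -0.0070

-0.0070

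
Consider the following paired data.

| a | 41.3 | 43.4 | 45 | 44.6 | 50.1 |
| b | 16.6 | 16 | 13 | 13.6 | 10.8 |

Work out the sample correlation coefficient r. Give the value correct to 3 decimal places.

-0.946

n = 5, Σa = 224.4, Σb = 70, Σa² = 10113.42, Σb² = 1002.16, Σab = 3112.62
nΣab − ΣaΣb = 15563.1 − 15708 = -144.9
nΣa² − (Σa)² = 50567.1 − 50355.36 = 211.74; nΣb² − (Σb)² = 5010.8 − 4900 = 110.8
r = -144.9 / √(211.74 × 110.8) = -144.9 / 153.1692 ≈ -0.946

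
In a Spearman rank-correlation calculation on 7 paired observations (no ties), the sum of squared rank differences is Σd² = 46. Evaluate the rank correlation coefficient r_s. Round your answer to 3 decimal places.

0.179

ρ = 1 − 6Σd² / [n(n²−1)] = 1 − 6×46 / (7×48)
  = 1 − 276/336 = 1 − 0.8214 ≈ 0.179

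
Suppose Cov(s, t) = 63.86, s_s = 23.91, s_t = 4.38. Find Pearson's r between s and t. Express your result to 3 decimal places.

0.610

r = Cov(s,t) / (s_s · s_t) = 63.86 / (23.91 × 4.38)
  = 63.86 / 104.7258 ≈ 0.610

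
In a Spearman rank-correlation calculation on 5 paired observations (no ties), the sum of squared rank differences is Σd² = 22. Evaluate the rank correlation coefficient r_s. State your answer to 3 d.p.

-0.100

ρ = 1 − 6Σd² / [n(n²−1)] = 1 − 6×22 / (5×24)
  = 1 − 132/120 = 1 − 1.1000 ≈ -0.100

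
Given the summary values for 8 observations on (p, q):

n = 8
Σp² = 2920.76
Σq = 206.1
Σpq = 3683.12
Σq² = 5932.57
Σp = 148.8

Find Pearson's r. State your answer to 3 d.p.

r = (nΣpq − ΣpΣq) / √[(nΣp² − (Σp)²)(nΣq² − (Σq)²)]
Numerator: 8×3683.12 − 148.8×206.1 = -1202.72
Denominator: √[(23366.08 − 22141.44)(47460.56 − 42477.21)] = √[1224.64 × 4983.35] = 2470.3866
r = -1202.72 / 2470.3866 ≈ -0.487

-0.487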